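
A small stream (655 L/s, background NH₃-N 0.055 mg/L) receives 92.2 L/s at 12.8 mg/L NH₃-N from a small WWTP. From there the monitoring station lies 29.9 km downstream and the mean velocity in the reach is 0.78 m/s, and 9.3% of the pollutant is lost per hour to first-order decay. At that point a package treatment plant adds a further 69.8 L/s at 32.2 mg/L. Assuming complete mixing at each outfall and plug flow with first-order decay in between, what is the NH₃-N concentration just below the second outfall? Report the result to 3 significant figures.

Flow-weighted average: C = (655.0·0.05500 + 92.20·12.80) / 747.2 = 1216/747.2 = 1.628 mg/L; combined flow 747.2 L/s.
Travel time t = 29.9·1000 / 0.78 = 38330 s = 10.65 h.
9.3%/h lost → k = −ln(1 − 0.093) = 0.09761 h⁻¹.
Decay over the reach: 1.628·exp(−kt) = 1.628·0.3537 = 0.5757 mg/L.
At the second outfall, C = (747.2·0.5757 + 69.80·32.20) / (747.2 + 69.80) = 3.277 mg/L.

3.28 mg/L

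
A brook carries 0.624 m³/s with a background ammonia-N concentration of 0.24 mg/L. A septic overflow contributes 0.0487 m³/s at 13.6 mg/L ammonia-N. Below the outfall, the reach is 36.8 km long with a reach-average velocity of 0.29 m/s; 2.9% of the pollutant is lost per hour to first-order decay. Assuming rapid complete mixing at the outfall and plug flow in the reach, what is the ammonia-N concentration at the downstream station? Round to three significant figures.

Mass balance: C = (0.6240·0.2400 + 0.04870·13.60) / 0.6727 = 0.8121/0.6727 = 1.207 mg/L.
Travel time t = 36.8·1000 / 0.29 = 126900 s = 35.25 h.
2.9%/h lost → k = −ln(1 − 0.029) = 0.02943 h⁻¹.
First-order decay: C = 1.207·exp(−k·t) = 1.207·0.3544 = 0.4278 mg/L.

0.428 mg/L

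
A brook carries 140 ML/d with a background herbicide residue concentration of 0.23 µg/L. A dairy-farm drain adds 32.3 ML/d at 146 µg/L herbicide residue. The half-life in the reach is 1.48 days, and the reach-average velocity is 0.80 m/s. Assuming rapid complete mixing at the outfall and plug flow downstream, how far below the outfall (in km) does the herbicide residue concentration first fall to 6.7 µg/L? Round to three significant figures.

Conservation of mass: C = (140.0·0.2300 + 32.30·146.0) / 172.3 = 4748/172.3 = 27.56 µg/L.
Half-life 1.48 d → k = ln 2 / 1.48 = 0.4683 d⁻¹.
Set 27.56·exp(−k·t) = 6.7 → t = ln(27.56/6.7)/k = 260900 s = 72.47 h.
Distance = v·t = 0.80·260900 = 208700 m = 208.7 km.

209 km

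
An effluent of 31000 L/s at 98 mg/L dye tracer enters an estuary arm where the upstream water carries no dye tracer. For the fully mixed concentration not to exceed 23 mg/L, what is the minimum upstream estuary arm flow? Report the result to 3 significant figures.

101000 L/s

Set C_mix = 23: (Q·0 + 31000·98.00) / (Q + 31000) = 23
→ Q = 31000·(98.00 − 23)/(23 − 0) = 101100 L/s.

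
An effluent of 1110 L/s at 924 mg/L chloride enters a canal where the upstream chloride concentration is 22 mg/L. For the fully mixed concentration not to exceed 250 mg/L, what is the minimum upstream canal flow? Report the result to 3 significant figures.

3280 L/s

Set C_mix = 250: (Q·22.00 + 1110·924.0) / (Q + 1110) = 250
→ Q = 1110·(924.0 − 250)/(250 − 22.00) = 3281 L/s.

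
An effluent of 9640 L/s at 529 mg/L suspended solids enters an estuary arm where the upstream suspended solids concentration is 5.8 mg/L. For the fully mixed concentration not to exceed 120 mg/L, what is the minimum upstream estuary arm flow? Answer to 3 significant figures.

Set C_mix = 120: (Q·5.800 + 9640·529.0) / (Q + 9640) = 120
→ Q = 9640·(529.0 − 120)/(120 − 5.800) = 34530 L/s.

34500 L/s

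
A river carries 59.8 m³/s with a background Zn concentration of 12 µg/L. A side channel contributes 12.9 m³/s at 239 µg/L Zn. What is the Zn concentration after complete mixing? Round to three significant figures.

Conservation of mass: C = (59.80·12.00 + 12.90·239.0) / 72.70 = 3801/72.70 = 52.28 µg/L.

52.3 µg/L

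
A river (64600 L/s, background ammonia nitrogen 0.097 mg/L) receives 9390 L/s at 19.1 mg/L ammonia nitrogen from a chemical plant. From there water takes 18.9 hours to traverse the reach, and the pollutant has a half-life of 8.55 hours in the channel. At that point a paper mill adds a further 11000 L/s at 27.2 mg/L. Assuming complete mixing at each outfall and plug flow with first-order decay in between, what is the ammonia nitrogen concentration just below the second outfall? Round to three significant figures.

Mass balance: C = (64600·0.09700 + 9390·19.10) / 73990 = 185600/73990 = 2.509 mg/L; combined flow 73990 L/s.
Half-life 8.55 h → k = ln 2 / 8.55 = 0.08107 h⁻¹ = 1.946 d⁻¹.
After decay, C = 2.509 × e^(−kt) = 2.509 × 0.2161 = 0.5420 mg/L.
Second outfall: C = (73990·0.5420 + 11000·27.20)/84990 = 3.992 mg/L.

3.99 mg/L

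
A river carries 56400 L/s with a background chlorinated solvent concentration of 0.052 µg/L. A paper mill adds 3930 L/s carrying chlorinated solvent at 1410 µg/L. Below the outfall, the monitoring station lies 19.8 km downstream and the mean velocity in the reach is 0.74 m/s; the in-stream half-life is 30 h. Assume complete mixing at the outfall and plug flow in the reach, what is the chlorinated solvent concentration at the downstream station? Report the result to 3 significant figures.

Conservation of mass: C = (56400·0.05200 + 3930·1410) / 60330 = 5544000/60330 = 91.90 µg/L.
Travel time t = 19.8·1000 / 0.74 = 26760 s = 7.432 h.
Half-life 30 h → k = ln 2 / 30 = 0.02310 h⁻¹ = 0.5545 d⁻¹.
First-order decay: C = 91.90·exp(−k·t) = 91.90·0.8422 = 77.40 µg/L.

77.4 µg/L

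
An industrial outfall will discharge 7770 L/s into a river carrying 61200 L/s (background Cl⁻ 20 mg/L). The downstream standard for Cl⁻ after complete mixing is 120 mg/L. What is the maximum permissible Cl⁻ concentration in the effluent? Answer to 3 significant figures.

908 mg/L

At the limit, (Qr·Cr + Qe·Cₑ)/(Qr + Qe) = 120:
Cₑ = (68970·120 − 61200·20.00) / 7770 = 907.6 mg/L.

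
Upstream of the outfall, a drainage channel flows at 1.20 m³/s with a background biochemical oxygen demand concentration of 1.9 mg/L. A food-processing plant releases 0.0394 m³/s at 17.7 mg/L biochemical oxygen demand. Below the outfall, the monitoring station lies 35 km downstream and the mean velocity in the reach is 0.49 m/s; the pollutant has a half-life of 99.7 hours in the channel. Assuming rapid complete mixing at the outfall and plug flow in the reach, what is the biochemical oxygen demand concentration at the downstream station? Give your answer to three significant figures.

2.09 mg/L

After mixing, C = (1.200·1.900 + 0.03940·17.70) / 1.239 = 2.977/1.239 = 2.402 mg/L.
Travel time t = 35·1000 / 0.49 = 71430 s = 19.84 h.
Half-life 99.7 h → k = ln 2 / 99.7 = 0.006952 h⁻¹ = 0.1669 d⁻¹.
After decay, C = 2.402 × e^(−kt) = 2.402 × 0.8711 = 2.093 mg/L.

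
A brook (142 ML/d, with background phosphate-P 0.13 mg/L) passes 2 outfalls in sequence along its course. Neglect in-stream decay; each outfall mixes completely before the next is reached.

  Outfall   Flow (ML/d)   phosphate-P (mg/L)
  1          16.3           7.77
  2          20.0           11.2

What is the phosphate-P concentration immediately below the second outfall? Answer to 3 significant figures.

2.07 mg/L

Below outfall 1: Q → 158.3 ML/d, C = (142.0·0.1300 + 16.30·7.770)/158.3 = 0.9167 mg/L.
Below outfall 2: Q → 178.3 ML/d, C = (158.3·0.9167 + 20.00·11.20)/178.3 = 2.070 mg/L.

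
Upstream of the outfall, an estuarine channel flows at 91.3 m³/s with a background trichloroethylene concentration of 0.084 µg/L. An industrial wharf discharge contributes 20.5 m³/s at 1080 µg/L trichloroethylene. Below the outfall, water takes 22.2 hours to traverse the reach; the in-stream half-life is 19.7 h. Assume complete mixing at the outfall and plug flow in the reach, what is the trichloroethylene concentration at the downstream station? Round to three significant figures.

90.7 µg/L

Flow-weighted average: C = (91.30·0.08400 + 20.50·1080) / 111.8 = 22150/111.8 = 198.1 µg/L.
Half-life 19.7 h → k = ln 2 / 19.7 = 0.03519 h⁻¹ = 0.8444 d⁻¹.
First-order decay: C = 198.1·exp(−k·t) = 198.1·0.4579 = 90.71 µg/L.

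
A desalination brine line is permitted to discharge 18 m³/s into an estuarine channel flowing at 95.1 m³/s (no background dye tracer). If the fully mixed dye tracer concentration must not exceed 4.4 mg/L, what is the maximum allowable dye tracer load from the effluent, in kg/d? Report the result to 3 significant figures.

43000 kg/d

Mass balance at the limit: 95.10·0 + 18.00·Cₑ = 113.1·4.4 → Cₑ = 27.65 mg/L.
Load = 18.00 m³/s × 27.65 g/m³ × 86 400 s/d = 43000 kg/d.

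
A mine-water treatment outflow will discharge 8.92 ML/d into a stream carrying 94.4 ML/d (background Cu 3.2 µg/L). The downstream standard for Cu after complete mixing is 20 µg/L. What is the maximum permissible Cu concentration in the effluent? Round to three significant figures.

198 µg/L

At the limit, (Qr·Cr + Qe·Cₑ)/(Qr + Qe) = 20:
Cₑ = (103.3·20 − 94.40·3.200) / 8.920 = 197.8 µg/L.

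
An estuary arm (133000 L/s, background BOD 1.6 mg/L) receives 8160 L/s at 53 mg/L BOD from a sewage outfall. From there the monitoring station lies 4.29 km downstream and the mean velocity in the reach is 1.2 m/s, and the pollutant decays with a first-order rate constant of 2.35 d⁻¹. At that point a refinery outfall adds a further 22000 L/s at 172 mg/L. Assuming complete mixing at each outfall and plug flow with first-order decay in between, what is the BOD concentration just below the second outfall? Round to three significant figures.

Mixed concentration C = ΣQC/ΣQ = (133000·1.600 + 8160·53.00) / 141200 = 645300/141200 = 4.571 mg/L; combined flow 141200 L/s.
Travel time t = 4.29·1000 / 1.2 = 3575 s = 0.9931 h.
First-order decay: C = 4.571·exp(−k·t) = 4.571·0.9073 = 4.148 mg/L.
Second outfall: C = (141200·4.148 + 22000·172.0)/163200 = 26.78 mg/L.

26.8 mg/L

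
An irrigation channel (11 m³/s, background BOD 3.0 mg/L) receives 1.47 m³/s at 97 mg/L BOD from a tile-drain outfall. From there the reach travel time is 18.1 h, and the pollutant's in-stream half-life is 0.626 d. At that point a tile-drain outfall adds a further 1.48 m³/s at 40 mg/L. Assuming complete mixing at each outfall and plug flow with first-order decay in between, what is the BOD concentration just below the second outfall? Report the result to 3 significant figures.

Mixed concentration C = ΣQC/ΣQ = (11.00·3.000 + 1.470·97.00) / 12.47 = 175.6/12.47 = 14.08 mg/L; combined flow 12.47 m³/s.
Half-life 0.626 d → k = ln 2 / 0.626 = 1.107 d⁻¹.
Applying C = C₀e^(−kt): 14.08 × 0.4338 = 6.109 mg/L.
At the second outfall, C = (12.47·6.109 + 1.480·40.00) / (12.47 + 1.480) = 9.705 mg/L.

9.70 mg/L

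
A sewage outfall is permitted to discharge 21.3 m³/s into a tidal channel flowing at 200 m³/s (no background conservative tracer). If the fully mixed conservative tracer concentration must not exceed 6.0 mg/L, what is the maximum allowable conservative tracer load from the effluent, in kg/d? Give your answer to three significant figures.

115000 kg/d

Mass balance at the limit: 200.0·0 + 21.30·Cₑ = 221.3·6.0 → Cₑ = 62.34 mg/L.
Load = 21.30 m³/s × 62.34 g/m³ × 86 400 s/d = 114700 kg/d.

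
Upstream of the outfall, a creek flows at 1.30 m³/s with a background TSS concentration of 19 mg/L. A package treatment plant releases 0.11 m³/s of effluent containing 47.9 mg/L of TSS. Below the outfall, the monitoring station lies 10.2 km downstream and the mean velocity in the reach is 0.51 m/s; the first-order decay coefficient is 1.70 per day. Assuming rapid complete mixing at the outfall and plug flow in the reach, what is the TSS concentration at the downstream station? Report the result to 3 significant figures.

14.3 mg/L

Flow-weighted average: C = (1.300·19.00 + 0.1100·47.90) / 1.410 = 29.97/1.410 = 21.25 mg/L.
Travel time t = 10.2·1000 / 0.51 = 20000 s = 5.556 h.
Applying C = C₀e^(−kt): 21.25 × 0.6747 = 14.34 mg/L.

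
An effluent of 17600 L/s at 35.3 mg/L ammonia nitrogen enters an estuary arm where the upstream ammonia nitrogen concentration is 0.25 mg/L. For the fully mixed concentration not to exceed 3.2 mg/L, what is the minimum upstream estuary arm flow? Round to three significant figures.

192000 L/s

Set C_mix = 3.2: (Q·0.2500 + 17600·35.30) / (Q + 17600) = 3.2
→ Q = 17600·(35.30 − 3.2)/(3.2 − 0.2500) = 191500 L/s.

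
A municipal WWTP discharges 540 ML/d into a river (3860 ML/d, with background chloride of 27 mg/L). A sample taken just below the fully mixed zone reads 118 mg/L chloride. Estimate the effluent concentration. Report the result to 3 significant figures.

768 mg/L

Mass balance: 3860·27.00 + 540.0·Cₑ = 4400·118.0
→ Cₑ = (4400·118.0 − 3860·27.00) / 540.0 = 768.5 mg/L.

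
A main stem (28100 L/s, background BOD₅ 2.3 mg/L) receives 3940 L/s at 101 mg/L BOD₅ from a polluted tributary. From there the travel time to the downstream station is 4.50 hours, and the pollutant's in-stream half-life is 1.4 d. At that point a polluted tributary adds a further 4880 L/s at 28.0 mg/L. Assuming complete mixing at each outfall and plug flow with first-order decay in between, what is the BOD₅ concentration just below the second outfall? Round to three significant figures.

After mixing, C = (28100·2.300 + 3940·101.0) / 32040 = 462600/32040 = 14.44 mg/L; combined flow 32040 L/s.
Half-life 1.4 d → k = ln 2 / 1.4 = 0.4951 d⁻¹.
Decay over the reach: 14.44·exp(−kt) = 14.44·0.9113 = 13.16 mg/L.
At the second outfall, C = (32040·13.16 + 4880·28.00) / (32040 + 4880) = 15.12 mg/L.

15.1 mg/L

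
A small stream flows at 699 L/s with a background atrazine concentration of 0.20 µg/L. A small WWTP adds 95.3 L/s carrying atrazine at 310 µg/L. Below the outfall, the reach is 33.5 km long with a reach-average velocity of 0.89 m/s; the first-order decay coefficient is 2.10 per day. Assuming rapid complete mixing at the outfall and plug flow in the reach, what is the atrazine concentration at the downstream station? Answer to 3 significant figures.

15.0 µg/L

Conservation of mass: C = (699.0·0.2000 + 95.30·310.0) / 794.3 = 29680/794.3 = 37.37 µg/L.
Travel time t = 33.5·1000 / 0.89 = 37640 s = 10.46 h.
Decay over the reach: 37.37·exp(−kt) = 37.37·0.4006 = 14.97 µg/L.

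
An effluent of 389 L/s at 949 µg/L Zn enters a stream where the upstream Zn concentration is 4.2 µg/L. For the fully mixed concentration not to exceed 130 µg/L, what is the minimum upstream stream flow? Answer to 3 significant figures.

2530 L/s

Set C_mix = 130: (Q·4.200 + 389.0·949.0) / (Q + 389.0) = 130
→ Q = 389.0·(949.0 − 130)/(130 − 4.200) = 2533 L/s.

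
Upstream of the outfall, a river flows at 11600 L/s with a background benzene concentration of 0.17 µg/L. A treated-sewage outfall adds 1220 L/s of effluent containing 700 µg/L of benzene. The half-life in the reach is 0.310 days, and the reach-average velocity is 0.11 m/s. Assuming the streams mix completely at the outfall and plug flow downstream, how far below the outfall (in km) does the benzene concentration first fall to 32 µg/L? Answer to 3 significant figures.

3.13 km

Flow-weighted average: C = (11600·0.1700 + 1220·700.0) / 12820 = 856000/12820 = 66.77 µg/L.
Half-life 0.310 d → k = ln 2 / 0.310 = 2.236 d⁻¹.
Set 66.77·exp(−k·t) = 32 → t = ln(66.77/32)/k = 28420 s = 7.895 h.
Distance = v·t = 0.11·28420 = 3126 m = 3.126 km.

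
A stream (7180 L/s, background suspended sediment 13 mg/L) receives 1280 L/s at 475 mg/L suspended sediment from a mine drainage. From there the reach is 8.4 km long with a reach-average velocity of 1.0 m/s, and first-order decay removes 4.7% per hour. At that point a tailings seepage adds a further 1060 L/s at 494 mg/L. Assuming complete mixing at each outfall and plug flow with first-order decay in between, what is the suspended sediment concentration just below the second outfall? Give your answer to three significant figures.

Conservation of mass: C = (7180·13.00 + 1280·475.0) / 8460 = 701300/8460 = 82.90 mg/L; combined flow 8460 L/s.
Travel time t = 8.4·1000 / 1.0 = 8400 s = 2.333 h.
4.7%/h lost → k = −ln(1 − 0.047) = 0.04814 h⁻¹.
First-order decay: C = 82.90·exp(−k·t) = 82.90·0.8938 = 74.09 mg/L.
Second outfall: C = (8460·74.09 + 1060·494.0)/9520 = 120.8 mg/L.

121 mg/L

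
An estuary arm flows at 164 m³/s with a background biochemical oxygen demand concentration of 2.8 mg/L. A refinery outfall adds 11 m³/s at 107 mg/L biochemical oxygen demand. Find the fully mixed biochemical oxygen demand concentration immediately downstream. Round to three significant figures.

9.35 mg/L

Conservation of mass: C = (164.0·2.800 + 11.00·107.0) / 175.0 = 1636/175.0 = 9.350 mg/L.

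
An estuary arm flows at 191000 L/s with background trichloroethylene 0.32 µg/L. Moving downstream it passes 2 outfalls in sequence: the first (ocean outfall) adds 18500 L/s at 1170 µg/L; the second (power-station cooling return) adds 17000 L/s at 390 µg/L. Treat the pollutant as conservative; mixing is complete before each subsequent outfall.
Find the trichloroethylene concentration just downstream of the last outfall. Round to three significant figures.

Below outfall 1: Q → 209500 L/s, C = (191000·0.3200 + 18500·1170)/209500 = 103.6 µg/L.
Below outfall 2: Q → 226500 L/s, C = (209500·103.6 + 17000·390.0)/226500 = 125.1 µg/L.

125 µg/L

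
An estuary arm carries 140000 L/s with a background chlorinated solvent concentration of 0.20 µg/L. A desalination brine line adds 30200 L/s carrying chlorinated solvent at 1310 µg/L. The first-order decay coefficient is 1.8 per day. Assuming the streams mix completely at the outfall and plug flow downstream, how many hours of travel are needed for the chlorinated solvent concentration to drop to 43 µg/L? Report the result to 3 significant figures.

22.5 h

Conservation of mass: C = (140000·0.2000 + 30200·1310) / 170200 = 39590000/170200 = 232.6 µg/L.
232.6·exp(−k·t) = 43 → t = ln(232.6/43)/k = 81030 s = 22.51 h.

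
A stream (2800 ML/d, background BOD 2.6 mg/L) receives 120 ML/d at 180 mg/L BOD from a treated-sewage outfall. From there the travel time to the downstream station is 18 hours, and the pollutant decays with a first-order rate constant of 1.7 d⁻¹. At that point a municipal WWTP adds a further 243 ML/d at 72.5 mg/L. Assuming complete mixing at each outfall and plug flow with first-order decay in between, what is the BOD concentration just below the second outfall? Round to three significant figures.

After mixing, C = (2800·2.600 + 120.0·180.0) / 2920 = 28880/2920 = 9.890 mg/L; combined flow 2920 ML/d.
Applying C = C₀e^(−kt): 9.890 × 0.2794 = 2.764 mg/L.
Second outfall: C = (2920·2.764 + 243.0·72.50)/3163 = 8.121 mg/L.

8.12 mg/L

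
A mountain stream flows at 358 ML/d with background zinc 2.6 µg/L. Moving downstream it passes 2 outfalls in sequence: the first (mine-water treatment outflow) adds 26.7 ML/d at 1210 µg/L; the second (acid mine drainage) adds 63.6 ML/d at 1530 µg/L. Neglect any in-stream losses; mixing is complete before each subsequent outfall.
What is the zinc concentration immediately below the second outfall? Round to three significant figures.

291 µg/L

Outfall 1: combined Q = 384.7 ML/d; C = (358.0·2.600 + 26.70·1210)/384.7 = 86.40 µg/L.
Outfall 2: combined Q = 448.3 ML/d; C = (384.7·86.40 + 63.60·1530)/448.3 = 291.2 µg/L.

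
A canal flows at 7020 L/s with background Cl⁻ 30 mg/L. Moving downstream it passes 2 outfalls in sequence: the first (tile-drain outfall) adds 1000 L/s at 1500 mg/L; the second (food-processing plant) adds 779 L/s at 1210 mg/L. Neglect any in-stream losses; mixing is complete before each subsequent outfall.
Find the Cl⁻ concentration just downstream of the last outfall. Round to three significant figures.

Outfall 1: combined Q = 8020 L/s; C = (7020·30.00 + 1000·1500)/8020 = 213.3 mg/L.
Outfall 2: combined Q = 8799 L/s; C = (8020·213.3 + 779.0·1210)/8799 = 301.5 mg/L.

302 mg/L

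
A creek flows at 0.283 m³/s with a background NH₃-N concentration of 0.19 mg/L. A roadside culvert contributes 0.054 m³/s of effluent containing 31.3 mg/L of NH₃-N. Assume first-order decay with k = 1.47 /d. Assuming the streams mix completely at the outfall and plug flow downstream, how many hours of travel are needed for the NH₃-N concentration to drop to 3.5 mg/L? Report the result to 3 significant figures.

Mixed concentration C = ΣQC/ΣQ = (0.2830·0.1900 + 0.05400·31.30) / 0.3370 = 1.744/0.3370 = 5.175 mg/L.
5.175·exp(−k·t) = 3.5 → t = ln(5.175/3.5)/k = 22990 s = 6.385 h.

6.38 h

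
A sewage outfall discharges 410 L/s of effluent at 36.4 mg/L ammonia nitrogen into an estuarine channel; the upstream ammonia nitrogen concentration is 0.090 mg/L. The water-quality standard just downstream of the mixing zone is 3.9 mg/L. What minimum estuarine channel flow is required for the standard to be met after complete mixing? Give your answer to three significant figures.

3500 L/s

Set C_mix = 3.9: (Q·0.09000 + 410.0·36.40) / (Q + 410.0) = 3.9
→ Q = 410.0·(36.40 − 3.9)/(3.9 − 0.09000) = 3497 L/s.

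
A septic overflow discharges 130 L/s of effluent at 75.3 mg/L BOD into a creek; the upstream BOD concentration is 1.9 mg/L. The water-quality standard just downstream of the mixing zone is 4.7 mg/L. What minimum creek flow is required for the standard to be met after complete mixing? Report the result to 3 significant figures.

Set C_mix = 4.7: (Q·1.900 + 130.0·75.30) / (Q + 130.0) = 4.7
→ Q = 130.0·(75.30 − 4.7)/(4.7 − 1.900) = 3278 L/s.

3280 L/s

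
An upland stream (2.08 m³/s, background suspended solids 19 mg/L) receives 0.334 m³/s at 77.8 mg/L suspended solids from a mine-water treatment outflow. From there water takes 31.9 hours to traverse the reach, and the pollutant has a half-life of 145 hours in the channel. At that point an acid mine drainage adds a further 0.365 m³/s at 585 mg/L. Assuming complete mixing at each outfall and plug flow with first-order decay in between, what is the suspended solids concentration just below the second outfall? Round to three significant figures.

97.1 mg/L

After mixing, C = (2.080·19.00 + 0.3340·77.80) / 2.414 = 65.51/2.414 = 27.14 mg/L; combined flow 2.414 m³/s.
Half-life 145 h → k = ln 2 / 145 = 0.004780 h⁻¹ = 0.1147 d⁻¹.
After decay, C = 27.14 × e^(−kt) = 27.14 × 0.8586 = 23.30 mg/L.
Second outfall: C = (2.414·23.30 + 0.3650·585.0)/2.779 = 97.07 mg/L.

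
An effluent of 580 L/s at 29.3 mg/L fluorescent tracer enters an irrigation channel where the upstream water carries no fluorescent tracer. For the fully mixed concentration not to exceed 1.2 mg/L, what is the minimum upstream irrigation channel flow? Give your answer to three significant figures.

Set C_mix = 1.2: (Q·0 + 580.0·29.30) / (Q + 580.0) = 1.2
→ Q = 580.0·(29.30 − 1.2)/(1.2 − 0) = 13580 L/s.

13600 L/s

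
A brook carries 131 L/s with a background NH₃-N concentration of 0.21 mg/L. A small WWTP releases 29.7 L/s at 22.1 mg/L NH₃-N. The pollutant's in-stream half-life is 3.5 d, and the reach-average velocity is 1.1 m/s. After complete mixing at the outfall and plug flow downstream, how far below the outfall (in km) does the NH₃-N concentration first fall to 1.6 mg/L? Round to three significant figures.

Mixed concentration C = ΣQC/ΣQ = (131.0·0.2100 + 29.70·22.10) / 160.7 = 683.9/160.7 = 4.256 mg/L.
Half-life 3.5 d → k = ln 2 / 3.5 = 0.1980 d⁻¹.
Set 4.256·exp(−k·t) = 1.6 → t = ln(4.256/1.6)/k = 426800 s = 118.5 h.
Distance = v·t = 1.1·426800 = 469500 m = 469.5 km.

469 km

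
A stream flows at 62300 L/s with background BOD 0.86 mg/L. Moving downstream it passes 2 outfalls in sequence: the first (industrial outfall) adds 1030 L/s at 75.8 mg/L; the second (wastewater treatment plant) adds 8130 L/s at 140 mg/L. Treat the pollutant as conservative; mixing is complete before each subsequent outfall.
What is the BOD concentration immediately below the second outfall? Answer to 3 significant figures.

Below outfall 1: Q → 63330 L/s, C = (62300·0.8600 + 1030·75.80)/63330 = 2.079 mg/L.
Below outfall 2: Q → 71460 L/s, C = (63330·2.079 + 8130·140.0)/71460 = 17.77 mg/L.

17.8 mg/L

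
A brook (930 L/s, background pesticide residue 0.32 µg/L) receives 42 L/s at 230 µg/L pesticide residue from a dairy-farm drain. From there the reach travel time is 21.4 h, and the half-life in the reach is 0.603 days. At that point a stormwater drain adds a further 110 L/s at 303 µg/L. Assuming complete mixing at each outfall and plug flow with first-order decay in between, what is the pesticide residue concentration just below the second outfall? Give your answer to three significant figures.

34.1 µg/L

Flow-weighted average: C = (930.0·0.3200 + 42.00·230.0) / 972.0 = 9958/972.0 = 10.24 µg/L; combined flow 972.0 L/s.
Half-life 0.603 d → k = ln 2 / 0.603 = 1.149 d⁻¹.
After decay, C = 10.24 × e^(−kt) = 10.24 × 0.3588 = 3.676 µg/L.
Second outfall: C = (972.0·3.676 + 110.0·303.0)/1082 = 34.11 µg/L.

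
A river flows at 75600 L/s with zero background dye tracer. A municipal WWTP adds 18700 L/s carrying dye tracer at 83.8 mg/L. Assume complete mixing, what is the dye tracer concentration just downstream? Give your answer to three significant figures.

After mixing, C = (75600·0 + 18700·83.80) / 94300 = 1567000/94300 = 16.62 mg/L.

16.6 mg/L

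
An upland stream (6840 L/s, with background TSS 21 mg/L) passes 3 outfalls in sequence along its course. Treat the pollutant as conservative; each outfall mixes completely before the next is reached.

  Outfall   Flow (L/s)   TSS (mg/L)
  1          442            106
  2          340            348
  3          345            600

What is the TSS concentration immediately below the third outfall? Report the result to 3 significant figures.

64.7 mg/L

After outfall 1: Q = 6840 + 442.0 = 7282 L/s; C = (6840·21.00 + 442.0·106.0)/7282 = 26.16 mg/L.
After outfall 2: Q = 7282 + 340.0 = 7622 L/s; C = (7282·26.16 + 340.0·348.0)/7622 = 40.52 mg/L.
After outfall 3: Q = 7622 + 345.0 = 7967 L/s; C = (7622·40.52 + 345.0·600.0)/7967 = 64.74 mg/L.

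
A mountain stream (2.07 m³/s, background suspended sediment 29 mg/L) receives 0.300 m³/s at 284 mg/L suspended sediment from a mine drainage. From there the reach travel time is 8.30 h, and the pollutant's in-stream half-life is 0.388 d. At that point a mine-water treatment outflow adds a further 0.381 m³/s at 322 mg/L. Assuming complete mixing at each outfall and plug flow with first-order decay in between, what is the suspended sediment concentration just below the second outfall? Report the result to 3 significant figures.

Flow-weighted average: C = (2.070·29.00 + 0.3000·284.0) / 2.370 = 145.2/2.370 = 61.28 mg/L; combined flow 2.370 m³/s.
Half-life 0.388 d → k = ln 2 / 0.388 = 1.786 d⁻¹.
First-order decay: C = 61.28·exp(−k·t) = 61.28·0.5391 = 33.04 mg/L.
At the second outfall, C = (2.370·33.04 + 0.3810·322.0) / (2.370 + 0.3810) = 73.06 mg/L.

73.1 mg/L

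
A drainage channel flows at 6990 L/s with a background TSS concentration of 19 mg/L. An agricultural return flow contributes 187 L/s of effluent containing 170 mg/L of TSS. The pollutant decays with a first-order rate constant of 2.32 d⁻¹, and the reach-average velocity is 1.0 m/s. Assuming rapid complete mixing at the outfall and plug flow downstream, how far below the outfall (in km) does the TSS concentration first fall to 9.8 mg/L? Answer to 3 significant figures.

31.7 km

After mixing, C = (6990·19.00 + 187.0·170.0) / 7177 = 164600/7177 = 22.93 mg/L.
Set 22.93·exp(−k·t) = 9.8 → t = ln(22.93/9.8)/k = 31660 s = 8.796 h.
Distance = v·t = 1.0·31660 = 31660 m = 31.66 km.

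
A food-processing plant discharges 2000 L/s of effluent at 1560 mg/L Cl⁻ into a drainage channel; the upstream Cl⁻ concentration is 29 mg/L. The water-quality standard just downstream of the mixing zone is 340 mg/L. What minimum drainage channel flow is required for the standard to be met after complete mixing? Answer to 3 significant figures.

Set C_mix = 340: (Q·29.00 + 2000·1560) / (Q + 2000) = 340
→ Q = 2000·(1560 − 340)/(340 − 29.00) = 7846 L/s.

7850 L/s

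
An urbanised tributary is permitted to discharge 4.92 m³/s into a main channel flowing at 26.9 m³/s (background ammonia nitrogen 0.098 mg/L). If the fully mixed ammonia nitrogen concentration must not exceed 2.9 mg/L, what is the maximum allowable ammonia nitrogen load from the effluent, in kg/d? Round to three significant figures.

7750 kg/d

Mass balance at the limit: 26.90·0.09800 + 4.920·Cₑ = 31.82·2.9 → Cₑ = 18.22 mg/L.
Load = 4.920 m³/s × 18.22 g/m³ × 86 400 s/d = 7745 kg/d.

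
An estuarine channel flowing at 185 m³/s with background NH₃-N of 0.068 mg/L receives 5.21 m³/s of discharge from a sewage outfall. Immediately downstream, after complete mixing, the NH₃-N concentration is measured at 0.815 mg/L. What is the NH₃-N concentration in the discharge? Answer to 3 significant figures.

Mass balance: 185.0·0.06800 + 5.210·Cₑ = 190.2·0.8150
→ Cₑ = (190.2·0.8150 − 185.0·0.06800) / 5.210 = 27.34 mg/L.

27.3 mg/L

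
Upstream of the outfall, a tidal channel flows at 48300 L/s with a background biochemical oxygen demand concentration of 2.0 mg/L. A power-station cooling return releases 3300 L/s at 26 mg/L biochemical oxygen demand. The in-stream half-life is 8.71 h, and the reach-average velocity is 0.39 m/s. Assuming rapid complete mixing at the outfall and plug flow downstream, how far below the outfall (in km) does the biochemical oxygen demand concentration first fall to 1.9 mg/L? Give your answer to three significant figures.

11.0 km

Conservation of mass: C = (48300·2.000 + 3300·26.00) / 51600 = 182400/51600 = 3.535 mg/L.
Half-life 8.71 h → k = ln 2 / 8.71 = 0.07958 h⁻¹ = 1.910 d⁻¹.
Set 3.535·exp(−k·t) = 1.9 → t = ln(3.535/1.9)/k = 28080 s = 7.801 h.
Distance = v·t = 0.39·28080 = 10950 m = 10.95 km.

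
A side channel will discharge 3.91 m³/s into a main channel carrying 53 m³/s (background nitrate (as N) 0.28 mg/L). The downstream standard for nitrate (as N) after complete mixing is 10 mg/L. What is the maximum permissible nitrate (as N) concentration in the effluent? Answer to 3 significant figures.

142 mg/L

At the limit, (Qr·Cr + Qe·Cₑ)/(Qr + Qe) = 10:
Cₑ = (56.91·10 − 53.00·0.2800) / 3.910 = 141.8 mg/L.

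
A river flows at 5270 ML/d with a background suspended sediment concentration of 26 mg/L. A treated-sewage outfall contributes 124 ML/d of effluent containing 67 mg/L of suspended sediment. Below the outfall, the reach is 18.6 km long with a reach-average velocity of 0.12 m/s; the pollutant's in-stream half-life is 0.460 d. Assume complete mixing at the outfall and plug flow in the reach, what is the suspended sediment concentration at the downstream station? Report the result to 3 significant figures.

Conservation of mass: C = (5270·26.00 + 124.0·67.00) / 5394 = 145300/5394 = 26.94 mg/L.
Travel time t = 18.6·1000 / 0.12 = 155000 s = 43.06 h.
Half-life 0.460 d → k = ln 2 / 0.460 = 1.507 d⁻¹.
First-order decay: C = 26.94·exp(−k·t) = 26.94·0.06699 = 1.805 mg/L.

1.80 mg/L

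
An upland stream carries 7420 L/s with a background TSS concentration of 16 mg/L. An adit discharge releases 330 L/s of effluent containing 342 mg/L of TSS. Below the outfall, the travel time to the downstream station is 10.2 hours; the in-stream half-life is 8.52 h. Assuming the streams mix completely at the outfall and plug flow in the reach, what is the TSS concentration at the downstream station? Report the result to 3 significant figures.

Conservation of mass: C = (7420·16.00 + 330.0·342.0) / 7750 = 231600/7750 = 29.88 mg/L.
Half-life 8.52 h → k = ln 2 / 8.52 = 0.08136 h⁻¹ = 1.953 d⁻¹.
Applying C = C₀e^(−kt): 29.88 × 0.4361 = 13.03 mg/L.

13.0 mg/L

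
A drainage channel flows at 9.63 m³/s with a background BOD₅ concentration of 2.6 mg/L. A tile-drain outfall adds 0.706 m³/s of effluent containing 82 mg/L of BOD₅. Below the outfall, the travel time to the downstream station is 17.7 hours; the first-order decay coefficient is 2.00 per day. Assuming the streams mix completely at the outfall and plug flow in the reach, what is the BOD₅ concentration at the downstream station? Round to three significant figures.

1.84 mg/L

After mixing, C = (9.630·2.600 + 0.7060·82.00) / 10.34 = 82.93/10.34 = 8.023 mg/L.
Applying C = C₀e^(−kt): 8.023 × 0.2288 = 1.836 mg/L.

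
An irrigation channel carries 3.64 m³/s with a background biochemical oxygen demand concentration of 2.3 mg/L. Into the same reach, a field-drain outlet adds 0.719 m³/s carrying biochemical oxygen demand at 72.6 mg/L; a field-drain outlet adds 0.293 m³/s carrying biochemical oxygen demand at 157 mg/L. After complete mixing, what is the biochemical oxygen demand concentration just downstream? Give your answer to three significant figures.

Mixed concentration C = ΣQC/ΣQ = (3.640·2.300 + 0.7190·72.60 + 0.2930·157.0) / 4.652 = 106.6/4.652 = 22.91 mg/L.

22.9 mg/L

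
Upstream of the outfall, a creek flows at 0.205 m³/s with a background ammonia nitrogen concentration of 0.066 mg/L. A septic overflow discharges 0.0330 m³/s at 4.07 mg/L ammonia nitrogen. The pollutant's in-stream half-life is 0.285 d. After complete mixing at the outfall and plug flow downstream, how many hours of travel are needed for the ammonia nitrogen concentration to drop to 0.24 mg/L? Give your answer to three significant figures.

9.38 h

Mass balance: C = (0.2050·0.06600 + 0.03300·4.070) / 0.2380 = 0.1478/0.2380 = 0.6212 mg/L.
Half-life 0.285 d → k = ln 2 / 0.285 = 2.432 d⁻¹.
0.6212·exp(−k·t) = 0.24 → t = ln(0.6212/0.24)/k = 33780 s = 9.384 h.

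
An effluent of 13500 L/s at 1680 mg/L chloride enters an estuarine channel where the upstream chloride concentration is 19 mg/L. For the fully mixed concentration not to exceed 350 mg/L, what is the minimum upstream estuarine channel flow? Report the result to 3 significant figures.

Set C_mix = 350: (Q·19.00 + 13500·1680) / (Q + 13500) = 350
→ Q = 13500·(1680 − 350)/(350 − 19.00) = 54240 L/s.

54200 L/s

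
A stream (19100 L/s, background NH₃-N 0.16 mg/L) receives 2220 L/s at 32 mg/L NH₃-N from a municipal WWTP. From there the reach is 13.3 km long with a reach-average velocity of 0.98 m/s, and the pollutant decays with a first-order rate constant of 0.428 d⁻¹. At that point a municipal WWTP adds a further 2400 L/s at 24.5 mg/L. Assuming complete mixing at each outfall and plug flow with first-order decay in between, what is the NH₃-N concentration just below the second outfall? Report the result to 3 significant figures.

5.40 mg/L

Mass balance: C = (19100·0.1600 + 2220·32.00) / 21320 = 74100/21320 = 3.475 mg/L; combined flow 21320 L/s.
Travel time t = 13.3·1000 / 0.98 = 13570 s = 3.770 h.
First-order decay: C = 3.475·exp(−k·t) = 3.475·0.9350 = 3.249 mg/L.
At the second outfall, C = (21320·3.249 + 2400·24.50) / (21320 + 2400) = 5.400 mg/L.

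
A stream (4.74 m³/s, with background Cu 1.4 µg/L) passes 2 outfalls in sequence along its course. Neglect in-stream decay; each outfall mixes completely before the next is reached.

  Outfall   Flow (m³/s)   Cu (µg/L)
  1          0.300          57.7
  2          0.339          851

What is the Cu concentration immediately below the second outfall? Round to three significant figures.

58.1 µg/L

Below outfall 1: Q → 5.040 m³/s, C = (4.740·1.400 + 0.3000·57.70)/5.040 = 4.751 µg/L.
Below outfall 2: Q → 5.379 m³/s, C = (5.040·4.751 + 0.3390·851.0)/5.379 = 58.08 µg/L.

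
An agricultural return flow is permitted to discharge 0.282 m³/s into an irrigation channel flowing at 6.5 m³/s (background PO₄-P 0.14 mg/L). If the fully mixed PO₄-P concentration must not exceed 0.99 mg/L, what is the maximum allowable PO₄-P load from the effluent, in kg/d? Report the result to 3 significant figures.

Mass balance at the limit: 6.500·0.1400 + 0.2820·Cₑ = 6.782·0.99 → Cₑ = 20.58 mg/L.
Load = 0.2820 m³/s × 20.58 g/m³ × 86 400 s/d = 501.5 kg/d.

501 kg/d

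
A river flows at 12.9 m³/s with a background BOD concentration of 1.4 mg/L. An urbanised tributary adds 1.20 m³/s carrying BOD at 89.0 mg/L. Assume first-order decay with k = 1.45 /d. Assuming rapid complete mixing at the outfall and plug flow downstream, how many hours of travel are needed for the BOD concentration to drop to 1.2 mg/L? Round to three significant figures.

33.1 h

After mixing, C = (12.90·1.400 + 1.200·89.00) / 14.10 = 124.9/14.10 = 8.855 mg/L.
8.855·exp(−k·t) = 1.2 → t = ln(8.855/1.2)/k = 119100 s = 33.08 h.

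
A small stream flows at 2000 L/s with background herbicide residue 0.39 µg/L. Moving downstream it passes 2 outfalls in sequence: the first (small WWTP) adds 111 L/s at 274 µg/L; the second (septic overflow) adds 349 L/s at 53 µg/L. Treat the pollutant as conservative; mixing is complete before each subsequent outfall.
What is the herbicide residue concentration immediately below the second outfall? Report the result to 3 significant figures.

20.2 µg/L

Below outfall 1: Q → 2111 L/s, C = (2000·0.3900 + 111.0·274.0)/2111 = 14.78 µg/L.
Below outfall 2: Q → 2460 L/s, C = (2111·14.78 + 349.0·53.00)/2460 = 20.20 µg/L.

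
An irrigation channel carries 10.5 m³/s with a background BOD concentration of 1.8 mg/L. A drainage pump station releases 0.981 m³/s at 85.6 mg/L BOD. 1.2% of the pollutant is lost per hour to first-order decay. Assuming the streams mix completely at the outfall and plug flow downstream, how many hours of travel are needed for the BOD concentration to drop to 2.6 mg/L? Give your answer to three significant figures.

Mass balance: C = (10.50·1.800 + 0.9810·85.60) / 11.48 = 102.9/11.48 = 8.960 mg/L.
1.2%/h lost → k = −ln(1 − 0.012) = 0.01207 h⁻¹.
8.960·exp(−k·t) = 2.6 → t = ln(8.960/2.6)/k = 369000 s = 102.5 h.

102 h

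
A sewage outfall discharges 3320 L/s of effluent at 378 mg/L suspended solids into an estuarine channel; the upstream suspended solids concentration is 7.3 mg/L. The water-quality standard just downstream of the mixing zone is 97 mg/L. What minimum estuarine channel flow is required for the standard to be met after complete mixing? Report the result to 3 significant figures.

10400 L/s

Set C_mix = 97: (Q·7.300 + 3320·378.0) / (Q + 3320) = 97
→ Q = 3320·(378.0 − 97)/(97 − 7.300) = 10400 L/s.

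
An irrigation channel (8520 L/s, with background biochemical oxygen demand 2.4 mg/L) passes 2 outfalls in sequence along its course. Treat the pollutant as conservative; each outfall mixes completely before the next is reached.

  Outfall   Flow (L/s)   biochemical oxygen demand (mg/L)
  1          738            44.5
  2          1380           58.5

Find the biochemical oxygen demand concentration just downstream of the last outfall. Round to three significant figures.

12.6 mg/L

Below outfall 1: Q → 9258 L/s, C = (8520·2.400 + 738.0·44.50)/9258 = 5.756 mg/L.
Below outfall 2: Q → 10640 L/s, C = (9258·5.756 + 1380·58.50)/10640 = 12.60 mg/L.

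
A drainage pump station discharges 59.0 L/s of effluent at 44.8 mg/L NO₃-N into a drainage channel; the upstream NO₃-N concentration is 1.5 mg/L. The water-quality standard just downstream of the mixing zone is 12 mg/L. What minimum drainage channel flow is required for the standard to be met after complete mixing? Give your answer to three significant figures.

184 L/s

Set C_mix = 12: (Q·1.500 + 59.00·44.80) / (Q + 59.00) = 12
→ Q = 59.00·(44.80 − 12)/(12 − 1.500) = 184.3 L/s.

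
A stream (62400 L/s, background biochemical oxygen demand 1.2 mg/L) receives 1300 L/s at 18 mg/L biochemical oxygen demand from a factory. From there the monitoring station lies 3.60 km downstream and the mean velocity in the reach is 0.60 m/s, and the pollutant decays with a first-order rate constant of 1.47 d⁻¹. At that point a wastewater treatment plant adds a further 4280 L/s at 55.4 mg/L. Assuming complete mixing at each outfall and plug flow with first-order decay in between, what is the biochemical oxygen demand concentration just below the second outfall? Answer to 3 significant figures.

4.79 mg/L

Conservation of mass: C = (62400·1.200 + 1300·18.00) / 63700 = 98280/63700 = 1.543 mg/L; combined flow 63700 L/s.
Travel time t = 3.60·1000 / 0.60 = 6000 s = 1.667 h.
After decay, C = 1.543 × e^(−kt) = 1.543 × 0.9030 = 1.393 mg/L.
Second outfall: C = (63700·1.393 + 4280·55.40)/67980 = 4.793 mg/L.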